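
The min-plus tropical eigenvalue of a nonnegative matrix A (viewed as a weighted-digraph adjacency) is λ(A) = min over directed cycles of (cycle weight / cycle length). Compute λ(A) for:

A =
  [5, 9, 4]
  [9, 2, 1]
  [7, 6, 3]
λ(A) = 2

Enumerate directed cycles and compute their means (weight / length). Sample:
  cycle 0 → 0: weight = 5, length = 1, mean = 5/1 ≈ 5.000
  cycle 1 → 1: weight = 2, length = 1, mean = 2/1 ≈ 2.000
  cycle 2 → 2: weight = 3, length = 1, mean = 3/1 ≈ 3.000
  cycle 0 → 1 → 0: weight = 18, length = 2, mean = 18/2 ≈ 9.000
  cycle 0 → 2 → 0: weight = 11, length = 2, mean = 11/2 ≈ 5.500
  cycle 1 → 0 → 1: weight = 18, length = 2, mean = 18/2 ≈ 9.000
Minimum mean = 2.000, attained e.g. along the cycle 1 → 1 with weight 2 and length 1. So λ(A) = 2/1 = 2.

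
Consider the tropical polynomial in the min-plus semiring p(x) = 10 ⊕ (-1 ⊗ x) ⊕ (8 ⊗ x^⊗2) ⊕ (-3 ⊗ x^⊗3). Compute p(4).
p(4) = 3

A tropical monomial a ⊗ x^⊗i evaluates to a + i · x. Evaluating each term at x = 4:
  Term 0 contributes 10 + 0 · 4 = 10
  Term 1 contributes -1 + 1 · 4 = 3
  Term 2 contributes 8 + 2 · 4 = 16
  Term 3 contributes -3 + 3 · 4 = 9
p(4) = ⊕ of these = min[10, 3, 16, 9] = 3.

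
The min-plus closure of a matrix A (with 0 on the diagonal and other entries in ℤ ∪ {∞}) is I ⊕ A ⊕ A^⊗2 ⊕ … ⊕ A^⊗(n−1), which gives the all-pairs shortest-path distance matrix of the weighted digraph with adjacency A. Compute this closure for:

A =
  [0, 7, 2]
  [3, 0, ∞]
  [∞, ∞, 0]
Closure =
  [0, 7, 2]
  [3, 0, 5]
  [∞, ∞, 0]

This is the Floyd-Warshall all-pairs shortest-path computation. For each intermediate vertex k = 0, 1, …, 2, update dist[i][j] ← min(dist[i][j], dist[i][k] + dist[k][j]). The final matrix gives, for each (i, j), the minimum total weight of any directed path from i to j (possibly empty when i = j).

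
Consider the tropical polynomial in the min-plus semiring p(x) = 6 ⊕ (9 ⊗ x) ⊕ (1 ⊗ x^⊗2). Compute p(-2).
p(-2) = -3

A tropical monomial a ⊗ x^⊗i evaluates to a + i · x. Evaluating each term at x = -2:
  Term 0 contributes 6 + 0 · -2 = 6
  Term 1 contributes 9 + 1 · -2 = 7
  Term 2 contributes 1 + 2 · -2 = -3
p(-2) = ⊕ of these = min[6, 7, -3] = -3.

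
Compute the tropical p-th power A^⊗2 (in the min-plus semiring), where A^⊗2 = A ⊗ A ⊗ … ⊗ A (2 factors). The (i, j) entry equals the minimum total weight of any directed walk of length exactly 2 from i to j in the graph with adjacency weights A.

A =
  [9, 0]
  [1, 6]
A^⊗2 =
  [1, 6]
  [7, 1]

Each entry (A^⊗2)_ij equals the minimum over all length-2 walks i = v_0 → v_1 → … → v_2 = j of Σ_t A[v_t][v_{t+1}]. For example, for (i, j) = (0, 1) we minimise over 2 possible intermediate vertex sequences; the minimum is 6, attained along the walk 0 → 1 → 1.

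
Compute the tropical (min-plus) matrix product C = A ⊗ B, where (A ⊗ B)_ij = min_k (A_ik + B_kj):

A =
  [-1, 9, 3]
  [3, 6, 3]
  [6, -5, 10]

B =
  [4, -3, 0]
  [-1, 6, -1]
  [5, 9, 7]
A ⊗ B =
  [3, -4, -1]
  [5, 0, 3]
  [-6, 1, -6]

Apply the min-plus product entry-by-entry:
  C[0][0] = min over k of (A[0][0] + B[0][0] = -1 + 4 = 3, A[0][1] + B[1][0] = 9 + -1 = 8, A[0][2] + B[2][0] = 3 + 5 = 8) = 3 (attained at k = 0)
  C[0][1] = min over k of (A[0][0] + B[0][1] = -1 + -3 = -4, A[0][1] + B[1][1] = 9 + 6 = 15, A[0][2] + B[2][1] = 3 + 9 = 12) = -4 (attained at k = 0)
  C[0][2] = min over k of (A[0][0] + B[0][2] = -1 + 0 = -1, A[0][1] + B[1][2] = 9 + -1 = 8, A[0][2] + B[2][2] = 3 + 7 = 10) = -1 (attained at k = 0)
  C[1][0] = min over k of (A[1][0] + B[0][0] = 3 + 4 = 7, A[1][1] + B[1][0] = 6 + -1 = 5, A[1][2] + B[2][0] = 3 + 5 = 8) = 5 (attained at k = 1)
  C[1][1] = min over k of (A[1][0] + B[0][1] = 3 + -3 = 0, A[1][1] + B[1][1] = 6 + 6 = 12, A[1][2] + B[2][1] = 3 + 9 = 12) = 0 (attained at k = 0)
  C[1][2] = min over k of (A[1][0] + B[0][2] = 3 + 0 = 3, A[1][1] + B[1][2] = 6 + -1 = 5, A[1][2] + B[2][2] = 3 + 7 = 10) = 3 (attained at k = 0)
  C[2][0] = min over k of (A[2][0] + B[0][0] = 6 + 4 = 10, A[2][1] + B[1][0] = -5 + -1 = -6, A[2][2] + B[2][0] = 10 + 5 = 15) = -6 (attained at k = 1)
  C[2][1] = min over k of (A[2][0] + B[0][1] = 6 + -3 = 3, A[2][1] + B[1][1] = -5 + 6 = 1, A[2][2] + B[2][1] = 10 + 9 = 19) = 1 (attained at k = 1)
  C[2][2] = min over k of (A[2][0] + B[0][2] = 6 + 0 = 6, A[2][1] + B[1][2] = -5 + -1 = -6, A[2][2] + B[2][2] = 10 + 7 = 17) = -6 (attained at k = 1)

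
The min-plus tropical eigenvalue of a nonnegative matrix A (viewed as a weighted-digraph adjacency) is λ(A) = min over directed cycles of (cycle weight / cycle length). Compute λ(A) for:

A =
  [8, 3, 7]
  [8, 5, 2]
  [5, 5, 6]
λ(A) = 10/3

Enumerate directed cycles and compute their means (weight / length). Sample:
  cycle 0 → 0: weight = 8, length = 1, mean = 8/1 ≈ 8.000
  cycle 1 → 1: weight = 5, length = 1, mean = 5/1 ≈ 5.000
  cycle 2 → 2: weight = 6, length = 1, mean = 6/1 ≈ 6.000
  cycle 0 → 1 → 0: weight = 11, length = 2, mean = 11/2 ≈ 5.500
  cycle 0 → 2 → 0: weight = 12, length = 2, mean = 12/2 ≈ 6.000
  cycle 1 → 0 → 1: weight = 11, length = 2, mean = 11/2 ≈ 5.500
Minimum mean = 3.333, attained e.g. along the cycle 0 → 1 → 2 → 0 with weight 10 and length 3. So λ(A) = 10/3 = 10/3.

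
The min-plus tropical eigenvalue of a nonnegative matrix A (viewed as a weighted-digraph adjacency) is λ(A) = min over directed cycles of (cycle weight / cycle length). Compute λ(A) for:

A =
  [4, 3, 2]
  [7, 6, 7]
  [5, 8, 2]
λ(A) = 2

Enumerate directed cycles and compute their means (weight / length). Sample:
  cycle 0 → 0: weight = 4, length = 1, mean = 4/1 ≈ 4.000
  cycle 1 → 1: weight = 6, length = 1, mean = 6/1 ≈ 6.000
  cycle 2 → 2: weight = 2, length = 1, mean = 2/1 ≈ 2.000
  cycle 0 → 1 → 0: weight = 10, length = 2, mean = 10/2 ≈ 5.000
  cycle 0 → 2 → 0: weight = 7, length = 2, mean = 7/2 ≈ 3.500
  cycle 1 → 0 → 1: weight = 10, length = 2, mean = 10/2 ≈ 5.000
Minimum mean = 2.000, attained e.g. along the cycle 2 → 2 with weight 2 and length 1. So λ(A) = 2/1 = 2.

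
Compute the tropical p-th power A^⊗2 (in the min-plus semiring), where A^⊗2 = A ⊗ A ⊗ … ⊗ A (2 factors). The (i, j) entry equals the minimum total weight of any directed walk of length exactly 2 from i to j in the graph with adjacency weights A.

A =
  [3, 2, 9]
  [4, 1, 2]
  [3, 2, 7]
A^⊗2 =
  [6, 3, 4]
  [5, 2, 3]
  [6, 3, 4]

Each entry (A^⊗2)_ij equals the minimum over all length-2 walks i = v_0 → v_1 → … → v_2 = j of Σ_t A[v_t][v_{t+1}]. For example, for (i, j) = (0, 2) we minimise over 3 possible intermediate vertex sequences; the minimum is 4, attained along the walk 0 → 1 → 2.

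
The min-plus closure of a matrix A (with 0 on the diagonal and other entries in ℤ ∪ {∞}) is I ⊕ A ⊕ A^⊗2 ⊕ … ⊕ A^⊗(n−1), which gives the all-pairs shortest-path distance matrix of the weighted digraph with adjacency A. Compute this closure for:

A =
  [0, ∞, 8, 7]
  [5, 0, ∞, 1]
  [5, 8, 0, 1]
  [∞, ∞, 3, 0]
Closure =
  [0, 16, 8, 7]
  [5, 0, 4, 1]
  [5, 8, 0, 1]
  [8, 11, 3, 0]

This is the Floyd-Warshall all-pairs shortest-path computation. For each intermediate vertex k = 0, 1, …, 3, update dist[i][j] ← min(dist[i][j], dist[i][k] + dist[k][j]). The final matrix gives, for each (i, j), the minimum total weight of any directed path from i to j (possibly empty when i = j).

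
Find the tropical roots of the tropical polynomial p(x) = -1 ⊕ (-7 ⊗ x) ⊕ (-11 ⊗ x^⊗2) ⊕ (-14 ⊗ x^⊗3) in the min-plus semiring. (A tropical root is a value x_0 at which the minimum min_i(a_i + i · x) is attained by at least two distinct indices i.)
Roots: {3, 4, 6}

Each tropical root is a break point of the lower envelope of the lines y = a_i + i · x (there are 4 lines, with slopes 0, 1, ..., 3). Only the lines that attain the minimum somewhere contribute to roots; other lines are dominated. Here the surviving (envelope) indices are i = 3, i = 2, i = 1, i = 0.
Intersections between consecutive envelope lines give the roots: for adjacent envelope indices i < j the intersection is x = (a_i − a_j) / (j − i). Reading off the sorted break points: {3, 4, 6}.
Verification: at each break x_0, at least two indices attain the minimum of min_i(a_i + i · x_0).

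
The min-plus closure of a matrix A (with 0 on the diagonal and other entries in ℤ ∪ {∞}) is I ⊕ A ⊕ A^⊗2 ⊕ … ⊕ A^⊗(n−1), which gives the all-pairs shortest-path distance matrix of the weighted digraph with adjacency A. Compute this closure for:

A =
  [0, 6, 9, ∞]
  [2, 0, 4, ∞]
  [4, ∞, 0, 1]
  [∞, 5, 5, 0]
Closure =
  [0, 6, 9, 10]
  [2, 0, 4, 5]
  [4, 6, 0, 1]
  [7, 5, 5, 0]

This is the Floyd-Warshall all-pairs shortest-path computation. For each intermediate vertex k = 0, 1, …, 3, update dist[i][j] ← min(dist[i][j], dist[i][k] + dist[k][j]). The final matrix gives, for each (i, j), the minimum total weight of any directed path from i to j (possibly empty when i = j).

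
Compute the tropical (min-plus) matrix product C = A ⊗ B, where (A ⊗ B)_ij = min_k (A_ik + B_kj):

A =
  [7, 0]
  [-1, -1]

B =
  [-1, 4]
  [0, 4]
A ⊗ B =
  [0, 4]
  [-2, 3]

Apply the min-plus product entry-by-entry:
  C[0][0] = min over k of (A[0][0] + B[0][0] = 7 + -1 = 6, A[0][1] + B[1][0] = 0 + 0 = 0) = 0 (attained at k = 1)
  C[0][1] = min over k of (A[0][0] + B[0][1] = 7 + 4 = 11, A[0][1] + B[1][1] = 0 + 4 = 4) = 4 (attained at k = 1)
  C[1][0] = min over k of (A[1][0] + B[0][0] = -1 + -1 = -2, A[1][1] + B[1][0] = -1 + 0 = -1) = -2 (attained at k = 0)
  C[1][1] = min over k of (A[1][0] + B[0][1] = -1 + 4 = 3, A[1][1] + B[1][1] = -1 + 4 = 3) = 3 (attained at k = 0)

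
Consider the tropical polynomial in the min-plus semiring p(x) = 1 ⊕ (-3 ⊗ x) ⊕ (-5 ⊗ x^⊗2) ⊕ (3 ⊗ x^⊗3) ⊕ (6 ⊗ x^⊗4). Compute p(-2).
p(-2) = -9

A tropical monomial a ⊗ x^⊗i evaluates to a + i · x. Evaluating each term at x = -2:
  Term 0 contributes 1 + 0 · -2 = 1
  Term 1 contributes -3 + 1 · -2 = -5
  Term 2 contributes -5 + 2 · -2 = -9
  Term 3 contributes 3 + 3 · -2 = -3
  Term 4 contributes 6 + 4 · -2 = -2
p(-2) = ⊕ of these = min[1, -5, -9, -3, -2] = -9.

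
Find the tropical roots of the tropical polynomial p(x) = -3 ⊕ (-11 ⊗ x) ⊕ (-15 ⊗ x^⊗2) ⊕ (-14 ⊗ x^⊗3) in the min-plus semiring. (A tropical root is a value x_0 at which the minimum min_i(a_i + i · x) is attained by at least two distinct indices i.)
Roots: {-1, 4, 8}

Each tropical root is a break point of the lower envelope of the lines y = a_i + i · x (there are 4 lines, with slopes 0, 1, ..., 3). Only the lines that attain the minimum somewhere contribute to roots; other lines are dominated. Here the surviving (envelope) indices are i = 3, i = 2, i = 1, i = 0.
Intersections between consecutive envelope lines give the roots: for adjacent envelope indices i < j the intersection is x = (a_i − a_j) / (j − i). Reading off the sorted break points: {-1, 4, 8}.
Verification: at each break x_0, at least two indices attain the minimum of min_i(a_i + i · x_0).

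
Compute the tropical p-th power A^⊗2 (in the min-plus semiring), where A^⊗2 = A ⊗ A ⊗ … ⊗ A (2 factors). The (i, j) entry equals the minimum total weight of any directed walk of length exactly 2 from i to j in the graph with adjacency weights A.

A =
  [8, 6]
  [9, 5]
A^⊗2 =
  [15, 11]
  [14, 10]

Each entry (A^⊗2)_ij equals the minimum over all length-2 walks i = v_0 → v_1 → … → v_2 = j of Σ_t A[v_t][v_{t+1}]. For example, for (i, j) = (0, 1) we minimise over 2 possible intermediate vertex sequences; the minimum is 11, attained along the walk 0 → 1 → 1.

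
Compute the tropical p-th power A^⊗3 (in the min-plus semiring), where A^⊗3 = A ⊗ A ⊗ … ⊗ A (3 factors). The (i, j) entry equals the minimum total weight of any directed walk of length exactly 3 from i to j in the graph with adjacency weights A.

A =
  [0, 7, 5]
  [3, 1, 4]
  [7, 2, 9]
A^⊗3 =
  [0, 7, 5]
  [3, 3, 6]
  [5, 4, 7]

Each entry (A^⊗3)_ij equals the minimum over all length-3 walks i = v_0 → v_1 → … → v_3 = j of Σ_t A[v_t][v_{t+1}]. For example, for (i, j) = (0, 2) we minimise over 9 possible intermediate vertex sequences; the minimum is 5, attained along the walk 0 → 0 → 0 → 2.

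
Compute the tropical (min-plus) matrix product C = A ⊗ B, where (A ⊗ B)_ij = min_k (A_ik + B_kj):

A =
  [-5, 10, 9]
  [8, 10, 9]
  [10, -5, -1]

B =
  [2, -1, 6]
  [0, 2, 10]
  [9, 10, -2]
A ⊗ B =
  [-3, -6, 1]
  [10, 7, 7]
  [-5, -3, -3]

Apply the min-plus product entry-by-entry:
  C[0][0] = min over k of (A[0][0] + B[0][0] = -5 + 2 = -3, A[0][1] + B[1][0] = 10 + 0 = 10, A[0][2] + B[2][0] = 9 + 9 = 18) = -3 (attained at k = 0)
  C[0][1] = min over k of (A[0][0] + B[0][1] = -5 + -1 = -6, A[0][1] + B[1][1] = 10 + 2 = 12, A[0][2] + B[2][1] = 9 + 10 = 19) = -6 (attained at k = 0)
  C[0][2] = min over k of (A[0][0] + B[0][2] = -5 + 6 = 1, A[0][1] + B[1][2] = 10 + 10 = 20, A[0][2] + B[2][2] = 9 + -2 = 7) = 1 (attained at k = 0)
  C[1][0] = min over k of (A[1][0] + B[0][0] = 8 + 2 = 10, A[1][1] + B[1][0] = 10 + 0 = 10, A[1][2] + B[2][0] = 9 + 9 = 18) = 10 (attained at k = 0)
  C[1][1] = min over k of (A[1][0] + B[0][1] = 8 + -1 = 7, A[1][1] + B[1][1] = 10 + 2 = 12, A[1][2] + B[2][1] = 9 + 10 = 19) = 7 (attained at k = 0)
  C[1][2] = min over k of (A[1][0] + B[0][2] = 8 + 6 = 14, A[1][1] + B[1][2] = 10 + 10 = 20, A[1][2] + B[2][2] = 9 + -2 = 7) = 7 (attained at k = 2)
  C[2][0] = min over k of (A[2][0] + B[0][0] = 10 + 2 = 12, A[2][1] + B[1][0] = -5 + 0 = -5, A[2][2] + B[2][0] = -1 + 9 = 8) = -5 (attained at k = 1)
  C[2][1] = min over k of (A[2][0] + B[0][1] = 10 + -1 = 9, A[2][1] + B[1][1] = -5 + 2 = -3, A[2][2] + B[2][1] = -1 + 10 = 9) = -3 (attained at k = 1)
  C[2][2] = min over k of (A[2][0] + B[0][2] = 10 + 6 = 16, A[2][1] + B[1][2] = -5 + 10 = 5, A[2][2] + B[2][2] = -1 + -2 = -3) = -3 (attained at k = 2)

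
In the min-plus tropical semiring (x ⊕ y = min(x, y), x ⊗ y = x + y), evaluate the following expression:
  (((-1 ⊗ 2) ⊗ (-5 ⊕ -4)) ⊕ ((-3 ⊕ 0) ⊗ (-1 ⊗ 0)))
(((-1 ⊗ 2) ⊗ (-5 ⊕ -4)) ⊕ ((-3 ⊕ 0) ⊗ (-1 ⊗ 0))) = -4

Expand innermost to outermost. Recall ⊕ takes the minimum of its arguments and ⊗ takes their sum. Working out the expression (((-1 ⊗ 2) ⊗ (-5 ⊕ -4)) ⊕ ((-3 ⊕ 0) ⊗ (-1 ⊗ 0))) gives -4.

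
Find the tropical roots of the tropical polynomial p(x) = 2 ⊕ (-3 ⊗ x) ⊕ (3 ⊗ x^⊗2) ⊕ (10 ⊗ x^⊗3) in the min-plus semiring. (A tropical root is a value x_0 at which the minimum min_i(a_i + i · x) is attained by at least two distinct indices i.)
Roots: {-7, -6, 5}

Each tropical root is a break point of the lower envelope of the lines y = a_i + i · x (there are 4 lines, with slopes 0, 1, ..., 3). Only the lines that attain the minimum somewhere contribute to roots; other lines are dominated. Here the surviving (envelope) indices are i = 3, i = 2, i = 1, i = 0.
Intersections between consecutive envelope lines give the roots: for adjacent envelope indices i < j the intersection is x = (a_i − a_j) / (j − i). Reading off the sorted break points: {-7, -6, 5}.
Verification: at each break x_0, at least two indices attain the minimum of min_i(a_i + i · x_0).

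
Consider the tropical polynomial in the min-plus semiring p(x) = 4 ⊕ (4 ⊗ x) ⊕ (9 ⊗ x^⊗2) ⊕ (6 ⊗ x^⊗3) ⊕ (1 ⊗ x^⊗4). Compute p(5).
p(5) = 4

A tropical monomial a ⊗ x^⊗i evaluates to a + i · x. Evaluating each term at x = 5:
  Term 0 contributes 4 + 0 · 5 = 4
  Term 1 contributes 4 + 1 · 5 = 9
  Term 2 contributes 9 + 2 · 5 = 19
  Term 3 contributes 6 + 3 · 5 = 21
  Term 4 contributes 1 + 4 · 5 = 21
p(5) = ⊕ of these = min[4, 9, 19, 21, 21] = 4.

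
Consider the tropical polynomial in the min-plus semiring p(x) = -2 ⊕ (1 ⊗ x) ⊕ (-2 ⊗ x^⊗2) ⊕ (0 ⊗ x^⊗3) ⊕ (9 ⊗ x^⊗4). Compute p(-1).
p(-1) = -4

A tropical monomial a ⊗ x^⊗i evaluates to a + i · x. Evaluating each term at x = -1:
  Term 0 contributes -2 + 0 · -1 = -2
  Term 1 contributes 1 + 1 · -1 = 0
  Term 2 contributes -2 + 2 · -1 = -4
  Term 3 contributes 0 + 3 · -1 = -3
  Term 4 contributes 9 + 4 · -1 = 5
p(-1) = ⊕ of these = min[-2, 0, -4, -3, 5] = -4.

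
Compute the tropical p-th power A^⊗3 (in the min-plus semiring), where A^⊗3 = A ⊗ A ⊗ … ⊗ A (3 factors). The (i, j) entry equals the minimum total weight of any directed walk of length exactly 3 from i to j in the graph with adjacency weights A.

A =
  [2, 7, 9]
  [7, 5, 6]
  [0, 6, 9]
A^⊗3 =
  [6, 11, 13]
  [8, 13, 15]
  [4, 9, 11]

Each entry (A^⊗3)_ij equals the minimum over all length-3 walks i = v_0 → v_1 → … → v_3 = j of Σ_t A[v_t][v_{t+1}]. For example, for (i, j) = (0, 2) we minimise over 9 possible intermediate vertex sequences; the minimum is 13, attained along the walk 0 → 0 → 0 → 2.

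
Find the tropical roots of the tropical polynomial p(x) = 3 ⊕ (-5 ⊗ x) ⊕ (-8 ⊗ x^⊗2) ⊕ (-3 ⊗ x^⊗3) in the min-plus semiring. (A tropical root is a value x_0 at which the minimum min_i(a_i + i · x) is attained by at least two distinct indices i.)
Roots: {-5, 3, 8}

Each tropical root is a break point of the lower envelope of the lines y = a_i + i · x (there are 4 lines, with slopes 0, 1, ..., 3). Only the lines that attain the minimum somewhere contribute to roots; other lines are dominated. Here the surviving (envelope) indices are i = 3, i = 2, i = 1, i = 0.
Intersections between consecutive envelope lines give the roots: for adjacent envelope indices i < j the intersection is x = (a_i − a_j) / (j − i). Reading off the sorted break points: {-5, 3, 8}.
Verification: at each break x_0, at least two indices attain the minimum of min_i(a_i + i · x_0).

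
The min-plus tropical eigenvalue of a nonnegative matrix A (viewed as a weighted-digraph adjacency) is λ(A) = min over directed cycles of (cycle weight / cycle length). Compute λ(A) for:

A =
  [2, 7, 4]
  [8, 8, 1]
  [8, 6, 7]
λ(A) = 2

Enumerate directed cycles and compute their means (weight / length). Sample:
  cycle 0 → 0: weight = 2, length = 1, mean = 2/1 ≈ 2.000
  cycle 1 → 1: weight = 8, length = 1, mean = 8/1 ≈ 8.000
  cycle 2 → 2: weight = 7, length = 1, mean = 7/1 ≈ 7.000
  cycle 0 → 1 → 0: weight = 15, length = 2, mean = 15/2 ≈ 7.500
  cycle 0 → 2 → 0: weight = 12, length = 2, mean = 12/2 ≈ 6.000
  cycle 1 → 0 → 1: weight = 15, length = 2, mean = 15/2 ≈ 7.500
Minimum mean = 2.000, attained e.g. along the cycle 0 → 0 with weight 2 and length 1. So λ(A) = 2/1 = 2.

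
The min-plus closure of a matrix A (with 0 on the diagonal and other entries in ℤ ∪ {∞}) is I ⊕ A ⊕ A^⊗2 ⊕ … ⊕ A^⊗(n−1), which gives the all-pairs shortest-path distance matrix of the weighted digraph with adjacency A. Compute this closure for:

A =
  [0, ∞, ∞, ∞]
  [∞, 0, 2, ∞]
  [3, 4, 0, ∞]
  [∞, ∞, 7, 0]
Closure =
  [0, ∞, ∞, ∞]
  [5, 0, 2, ∞]
  [3, 4, 0, ∞]
  [10, 11, 7, 0]

This is the Floyd-Warshall all-pairs shortest-path computation. For each intermediate vertex k = 0, 1, …, 3, update dist[i][j] ← min(dist[i][j], dist[i][k] + dist[k][j]). The final matrix gives, for each (i, j), the minimum total weight of any directed path from i to j (possibly empty when i = j).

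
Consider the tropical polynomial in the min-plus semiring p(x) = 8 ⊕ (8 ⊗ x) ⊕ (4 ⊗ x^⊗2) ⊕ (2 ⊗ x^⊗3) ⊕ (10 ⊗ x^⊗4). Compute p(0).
p(0) = 2

A tropical monomial a ⊗ x^⊗i evaluates to a + i · x. Evaluating each term at x = 0:
  Term 0 contributes 8 + 0 · 0 = 8
  Term 1 contributes 8 + 1 · 0 = 8
  Term 2 contributes 4 + 2 · 0 = 4
  Term 3 contributes 2 + 3 · 0 = 2
  Term 4 contributes 10 + 4 · 0 = 10
p(0) = ⊕ of these = min[8, 8, 4, 2, 10] = 2.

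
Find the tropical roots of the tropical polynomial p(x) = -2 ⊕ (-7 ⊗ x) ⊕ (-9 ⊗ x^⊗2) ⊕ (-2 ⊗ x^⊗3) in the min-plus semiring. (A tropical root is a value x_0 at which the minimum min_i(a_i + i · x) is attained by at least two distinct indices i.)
Roots: {-7, 2, 5}

Each tropical root is a break point of the lower envelope of the lines y = a_i + i · x (there are 4 lines, with slopes 0, 1, ..., 3). Only the lines that attain the minimum somewhere contribute to roots; other lines are dominated. Here the surviving (envelope) indices are i = 3, i = 2, i = 1, i = 0.
Intersections between consecutive envelope lines give the roots: for adjacent envelope indices i < j the intersection is x = (a_i − a_j) / (j − i). Reading off the sorted break points: {-7, 2, 5}.
Verification: at each break x_0, at least two indices attain the minimum of min_i(a_i + i · x_0).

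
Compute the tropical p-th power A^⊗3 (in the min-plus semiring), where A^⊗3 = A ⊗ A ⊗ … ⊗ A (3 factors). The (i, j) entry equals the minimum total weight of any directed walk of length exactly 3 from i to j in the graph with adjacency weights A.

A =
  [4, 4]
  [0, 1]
A^⊗3 =
  [5, 6]
  [2, 3]

Each entry (A^⊗3)_ij equals the minimum over all length-3 walks i = v_0 → v_1 → … → v_3 = j of Σ_t A[v_t][v_{t+1}]. For example, for (i, j) = (0, 1) we minimise over 4 possible intermediate vertex sequences; the minimum is 6, attained along the walk 0 → 1 → 1 → 1.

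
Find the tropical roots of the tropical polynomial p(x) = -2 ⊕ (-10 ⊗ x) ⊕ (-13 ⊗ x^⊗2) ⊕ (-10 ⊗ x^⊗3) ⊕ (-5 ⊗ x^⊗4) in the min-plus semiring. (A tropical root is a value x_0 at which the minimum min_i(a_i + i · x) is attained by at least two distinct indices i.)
Roots: {-5, -3, 3, 8}

Each tropical root is a break point of the lower envelope of the lines y = a_i + i · x (there are 5 lines, with slopes 0, 1, ..., 4). Only the lines that attain the minimum somewhere contribute to roots; other lines are dominated. Here the surviving (envelope) indices are i = 4, i = 3, i = 2, i = 1, i = 0.
Intersections between consecutive envelope lines give the roots: for adjacent envelope indices i < j the intersection is x = (a_i − a_j) / (j − i). Reading off the sorted break points: {-5, -3, 3, 8}.
Verification: at each break x_0, at least two indices attain the minimum of min_i(a_i + i · x_0).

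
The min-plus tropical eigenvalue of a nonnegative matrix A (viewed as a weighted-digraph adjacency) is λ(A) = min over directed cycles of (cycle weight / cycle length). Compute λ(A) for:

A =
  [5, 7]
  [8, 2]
λ(A) = 2

Enumerate directed cycles and compute their means (weight / length). Sample:
  cycle 0 → 0: weight = 5, length = 1, mean = 5/1 ≈ 5.000
  cycle 1 → 1: weight = 2, length = 1, mean = 2/1 ≈ 2.000
  cycle 0 → 1 → 0: weight = 15, length = 2, mean = 15/2 ≈ 7.500
  cycle 1 → 0 → 1: weight = 15, length = 2, mean = 15/2 ≈ 7.500
Minimum mean = 2.000, attained e.g. along the cycle 1 → 1 with weight 2 and length 1. So λ(A) = 2/1 = 2.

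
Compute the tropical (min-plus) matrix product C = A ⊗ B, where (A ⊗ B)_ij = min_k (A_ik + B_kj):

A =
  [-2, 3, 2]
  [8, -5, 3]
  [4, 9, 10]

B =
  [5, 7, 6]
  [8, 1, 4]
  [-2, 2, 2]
A ⊗ B =
  [0, 4, 4]
  [1, -4, -1]
  [8, 10, 10]

Apply the min-plus product entry-by-entry:
  C[0][0] = min over k of (A[0][0] + B[0][0] = -2 + 5 = 3, A[0][1] + B[1][0] = 3 + 8 = 11, A[0][2] + B[2][0] = 2 + -2 = 0) = 0 (attained at k = 2)
  C[0][1] = min over k of (A[0][0] + B[0][1] = -2 + 7 = 5, A[0][1] + B[1][1] = 3 + 1 = 4, A[0][2] + B[2][1] = 2 + 2 = 4) = 4 (attained at k = 1)
  C[0][2] = min over k of (A[0][0] + B[0][2] = -2 + 6 = 4, A[0][1] + B[1][2] = 3 + 4 = 7, A[0][2] + B[2][2] = 2 + 2 = 4) = 4 (attained at k = 0)
  C[1][0] = min over k of (A[1][0] + B[0][0] = 8 + 5 = 13, A[1][1] + B[1][0] = -5 + 8 = 3, A[1][2] + B[2][0] = 3 + -2 = 1) = 1 (attained at k = 2)
  C[1][1] = min over k of (A[1][0] + B[0][1] = 8 + 7 = 15, A[1][1] + B[1][1] = -5 + 1 = -4, A[1][2] + B[2][1] = 3 + 2 = 5) = -4 (attained at k = 1)
  C[1][2] = min over k of (A[1][0] + B[0][2] = 8 + 6 = 14, A[1][1] + B[1][2] = -5 + 4 = -1, A[1][2] + B[2][2] = 3 + 2 = 5) = -1 (attained at k = 1)
  C[2][0] = min over k of (A[2][0] + B[0][0] = 4 + 5 = 9, A[2][1] + B[1][0] = 9 + 8 = 17, A[2][2] + B[2][0] = 10 + -2 = 8) = 8 (attained at k = 2)
  C[2][1] = min over k of (A[2][0] + B[0][1] = 4 + 7 = 11, A[2][1] + B[1][1] = 9 + 1 = 10, A[2][2] + B[2][1] = 10 + 2 = 12) = 10 (attained at k = 1)
  C[2][2] = min over k of (A[2][0] + B[0][2] = 4 + 6 = 10, A[2][1] + B[1][2] = 9 + 4 = 13, A[2][2] + B[2][2] = 10 + 2 = 12) = 10 (attained at k = 0)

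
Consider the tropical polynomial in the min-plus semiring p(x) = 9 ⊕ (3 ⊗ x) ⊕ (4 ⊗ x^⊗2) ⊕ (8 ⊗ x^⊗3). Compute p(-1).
p(-1) = 2

A tropical monomial a ⊗ x^⊗i evaluates to a + i · x. Evaluating each term at x = -1:
  Term 0 contributes 9 + 0 · -1 = 9
  Term 1 contributes 3 + 1 · -1 = 2
  Term 2 contributes 4 + 2 · -1 = 2
  Term 3 contributes 8 + 3 · -1 = 5
p(-1) = ⊕ of these = min[9, 2, 2, 5] = 2.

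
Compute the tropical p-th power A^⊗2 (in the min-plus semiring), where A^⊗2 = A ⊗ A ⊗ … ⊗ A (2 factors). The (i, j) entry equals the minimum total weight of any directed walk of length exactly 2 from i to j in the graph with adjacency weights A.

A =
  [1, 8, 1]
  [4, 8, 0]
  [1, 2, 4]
A^⊗2 =
  [2, 3, 2]
  [1, 2, 4]
  [2, 6, 2]

Each entry (A^⊗2)_ij equals the minimum over all length-2 walks i = v_0 → v_1 → … → v_2 = j of Σ_t A[v_t][v_{t+1}]. For example, for (i, j) = (0, 2) we minimise over 3 possible intermediate vertex sequences; the minimum is 2, attained along the walk 0 → 0 → 2.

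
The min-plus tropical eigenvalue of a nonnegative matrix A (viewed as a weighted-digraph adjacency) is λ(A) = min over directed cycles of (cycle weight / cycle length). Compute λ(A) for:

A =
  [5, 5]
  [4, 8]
λ(A) = 9/2

Enumerate directed cycles and compute their means (weight / length). Sample:
  cycle 0 → 0: weight = 5, length = 1, mean = 5/1 ≈ 5.000
  cycle 1 → 1: weight = 8, length = 1, mean = 8/1 ≈ 8.000
  cycle 0 → 1 → 0: weight = 9, length = 2, mean = 9/2 ≈ 4.500
  cycle 1 → 0 → 1: weight = 9, length = 2, mean = 9/2 ≈ 4.500
Minimum mean = 4.500, attained e.g. along the cycle 0 → 1 → 0 with weight 9 and length 2. So λ(A) = 9/2 = 9/2.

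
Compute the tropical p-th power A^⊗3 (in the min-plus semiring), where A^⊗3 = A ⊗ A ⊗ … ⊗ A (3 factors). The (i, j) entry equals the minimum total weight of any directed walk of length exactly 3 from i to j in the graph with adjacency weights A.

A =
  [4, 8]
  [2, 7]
A^⊗3 =
  [12, 16]
  [10, 14]

Each entry (A^⊗3)_ij equals the minimum over all length-3 walks i = v_0 → v_1 → … → v_3 = j of Σ_t A[v_t][v_{t+1}]. For example, for (i, j) = (0, 1) we minimise over 4 possible intermediate vertex sequences; the minimum is 16, attained along the walk 0 → 0 → 0 → 1.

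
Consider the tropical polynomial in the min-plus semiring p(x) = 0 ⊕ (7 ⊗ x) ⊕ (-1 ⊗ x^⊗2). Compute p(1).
p(1) = 0

A tropical monomial a ⊗ x^⊗i evaluates to a + i · x. Evaluating each term at x = 1:
  Term 0 contributes 0 + 0 · 1 = 0
  Term 1 contributes 7 + 1 · 1 = 8
  Term 2 contributes -1 + 2 · 1 = 1
p(1) = ⊕ of these = min[0, 8, 1] = 0.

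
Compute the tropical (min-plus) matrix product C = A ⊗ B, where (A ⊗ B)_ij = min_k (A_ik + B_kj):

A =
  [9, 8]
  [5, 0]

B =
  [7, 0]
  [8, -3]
A ⊗ B =
  [16, 5]
  [8, -3]

Apply the min-plus product entry-by-entry:
  C[0][0] = min over k of (A[0][0] + B[0][0] = 9 + 7 = 16, A[0][1] + B[1][0] = 8 + 8 = 16) = 16 (attained at k = 0)
  C[0][1] = min over k of (A[0][0] + B[0][1] = 9 + 0 = 9, A[0][1] + B[1][1] = 8 + -3 = 5) = 5 (attained at k = 1)
  C[1][0] = min over k of (A[1][0] + B[0][0] = 5 + 7 = 12, A[1][1] + B[1][0] = 0 + 8 = 8) = 8 (attained at k = 1)
  C[1][1] = min over k of (A[1][0] + B[0][1] = 5 + 0 = 5, A[1][1] + B[1][1] = 0 + -3 = -3) = -3 (attained at k = 1)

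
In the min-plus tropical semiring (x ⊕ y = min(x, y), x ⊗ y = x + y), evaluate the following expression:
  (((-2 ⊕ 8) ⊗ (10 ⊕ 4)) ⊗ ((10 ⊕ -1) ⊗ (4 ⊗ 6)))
(((-2 ⊕ 8) ⊗ (10 ⊕ 4)) ⊗ ((10 ⊕ -1) ⊗ (4 ⊗ 6))) = 11

Expand innermost to outermost. Recall ⊕ takes the minimum of its arguments and ⊗ takes their sum. Working out the expression (((-2 ⊕ 8) ⊗ (10 ⊕ 4)) ⊗ ((10 ⊕ -1) ⊗ (4 ⊗ 6))) gives 11.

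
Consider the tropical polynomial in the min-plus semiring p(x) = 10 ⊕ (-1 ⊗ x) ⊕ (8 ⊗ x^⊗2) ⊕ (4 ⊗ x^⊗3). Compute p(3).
p(3) = 2

A tropical monomial a ⊗ x^⊗i evaluates to a + i · x. Evaluating each term at x = 3:
  Term 0 contributes 10 + 0 · 3 = 10
  Term 1 contributes -1 + 1 · 3 = 2
  Term 2 contributes 8 + 2 · 3 = 14
  Term 3 contributes 4 + 3 · 3 = 13
p(3) = ⊕ of these = min[10, 2, 14, 13] = 2.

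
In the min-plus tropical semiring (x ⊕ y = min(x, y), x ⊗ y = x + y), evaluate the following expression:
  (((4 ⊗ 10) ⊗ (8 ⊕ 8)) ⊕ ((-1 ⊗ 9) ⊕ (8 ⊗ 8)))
(((4 ⊗ 10) ⊗ (8 ⊕ 8)) ⊕ ((-1 ⊗ 9) ⊕ (8 ⊗ 8))) = 8

Expand innermost to outermost. Recall ⊕ takes the minimum of its arguments and ⊗ takes their sum. Working out the expression (((4 ⊗ 10) ⊗ (8 ⊕ 8)) ⊕ ((-1 ⊗ 9) ⊕ (8 ⊗ 8))) gives 8.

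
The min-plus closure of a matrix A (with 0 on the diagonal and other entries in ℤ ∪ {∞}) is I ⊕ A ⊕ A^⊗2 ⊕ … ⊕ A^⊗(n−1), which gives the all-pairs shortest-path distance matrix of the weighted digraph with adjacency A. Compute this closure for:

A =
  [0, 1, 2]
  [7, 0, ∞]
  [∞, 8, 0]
Closure =
  [0, 1, 2]
  [7, 0, 9]
  [15, 8, 0]

This is the Floyd-Warshall all-pairs shortest-path computation. For each intermediate vertex k = 0, 1, …, 2, update dist[i][j] ← min(dist[i][j], dist[i][k] + dist[k][j]). The final matrix gives, for each (i, j), the minimum total weight of any directed path from i to j (possibly empty when i = j).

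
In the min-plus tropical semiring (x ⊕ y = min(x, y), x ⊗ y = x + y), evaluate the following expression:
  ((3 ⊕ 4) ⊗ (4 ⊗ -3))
((3 ⊕ 4) ⊗ (4 ⊗ -3)) = 4

Expand innermost to outermost. Recall ⊕ takes the minimum of its arguments and ⊗ takes their sum. Working out the expression ((3 ⊕ 4) ⊗ (4 ⊗ -3)) gives 4.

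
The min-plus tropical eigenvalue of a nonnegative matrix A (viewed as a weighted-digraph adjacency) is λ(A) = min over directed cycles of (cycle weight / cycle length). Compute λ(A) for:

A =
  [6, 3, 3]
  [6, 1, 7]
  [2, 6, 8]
λ(A) = 1

Enumerate directed cycles and compute their means (weight / length). Sample:
  cycle 0 → 0: weight = 6, length = 1, mean = 6/1 ≈ 6.000
  cycle 1 → 1: weight = 1, length = 1, mean = 1/1 ≈ 1.000
  cycle 2 → 2: weight = 8, length = 1, mean = 8/1 ≈ 8.000
  cycle 0 → 1 → 0: weight = 9, length = 2, mean = 9/2 ≈ 4.500
  cycle 0 → 2 → 0: weight = 5, length = 2, mean = 5/2 ≈ 2.500
  cycle 1 → 0 → 1: weight = 9, length = 2, mean = 9/2 ≈ 4.500
Minimum mean = 1.000, attained e.g. along the cycle 1 → 1 with weight 1 and length 1. So λ(A) = 1/1 = 1.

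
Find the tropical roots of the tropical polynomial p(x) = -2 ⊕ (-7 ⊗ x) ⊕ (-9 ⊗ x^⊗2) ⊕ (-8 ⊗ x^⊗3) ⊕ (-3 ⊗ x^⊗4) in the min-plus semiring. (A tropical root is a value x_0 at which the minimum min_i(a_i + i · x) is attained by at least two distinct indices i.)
Roots: {-5, -1, 2, 5}

Each tropical root is a break point of the lower envelope of the lines y = a_i + i · x (there are 5 lines, with slopes 0, 1, ..., 4). Only the lines that attain the minimum somewhere contribute to roots; other lines are dominated. Here the surviving (envelope) indices are i = 4, i = 3, i = 2, i = 1, i = 0.
Intersections between consecutive envelope lines give the roots: for adjacent envelope indices i < j the intersection is x = (a_i − a_j) / (j − i). Reading off the sorted break points: {-5, -1, 2, 5}.
Verification: at each break x_0, at least two indices attain the minimum of min_i(a_i + i · x_0).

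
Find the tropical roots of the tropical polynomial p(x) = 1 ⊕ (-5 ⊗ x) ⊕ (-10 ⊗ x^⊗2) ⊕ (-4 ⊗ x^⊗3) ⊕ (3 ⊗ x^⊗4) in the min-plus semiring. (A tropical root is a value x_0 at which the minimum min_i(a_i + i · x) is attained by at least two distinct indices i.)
Roots: {-7, -6, 5, 6}

Each tropical root is a break point of the lower envelope of the lines y = a_i + i · x (there are 5 lines, with slopes 0, 1, ..., 4). Only the lines that attain the minimum somewhere contribute to roots; other lines are dominated. Here the surviving (envelope) indices are i = 4, i = 3, i = 2, i = 1, i = 0.
Intersections between consecutive envelope lines give the roots: for adjacent envelope indices i < j the intersection is x = (a_i − a_j) / (j − i). Reading off the sorted break points: {-7, -6, 5, 6}.
Verification: at each break x_0, at least two indices attain the minimum of min_i(a_i + i · x_0).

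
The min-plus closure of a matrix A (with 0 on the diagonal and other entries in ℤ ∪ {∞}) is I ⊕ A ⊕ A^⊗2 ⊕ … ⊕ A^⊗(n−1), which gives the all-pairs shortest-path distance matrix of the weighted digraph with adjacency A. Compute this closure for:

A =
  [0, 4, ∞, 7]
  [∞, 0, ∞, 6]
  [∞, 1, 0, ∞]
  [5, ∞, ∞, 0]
Closure =
  [0, 4, ∞, 7]
  [11, 0, ∞, 6]
  [12, 1, 0, 7]
  [5, 9, ∞, 0]

This is the Floyd-Warshall all-pairs shortest-path computation. For each intermediate vertex k = 0, 1, …, 3, update dist[i][j] ← min(dist[i][j], dist[i][k] + dist[k][j]). The final matrix gives, for each (i, j), the minimum total weight of any directed path from i to j (possibly empty when i = j).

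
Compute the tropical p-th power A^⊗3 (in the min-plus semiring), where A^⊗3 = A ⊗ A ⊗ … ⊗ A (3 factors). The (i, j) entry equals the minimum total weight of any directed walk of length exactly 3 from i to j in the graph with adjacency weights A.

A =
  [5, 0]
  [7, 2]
A^⊗3 =
  [9, 4]
  [11, 6]

Each entry (A^⊗3)_ij equals the minimum over all length-3 walks i = v_0 → v_1 → … → v_3 = j of Σ_t A[v_t][v_{t+1}]. For example, for (i, j) = (0, 1) we minimise over 4 possible intermediate vertex sequences; the minimum is 4, attained along the walk 0 → 1 → 1 → 1.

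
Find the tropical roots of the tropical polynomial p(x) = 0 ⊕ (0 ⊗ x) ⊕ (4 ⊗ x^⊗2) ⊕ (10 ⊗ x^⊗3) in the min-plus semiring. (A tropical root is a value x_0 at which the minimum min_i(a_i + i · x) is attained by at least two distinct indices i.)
Roots: {-6, -4, 0}

Each tropical root is a break point of the lower envelope of the lines y = a_i + i · x (there are 4 lines, with slopes 0, 1, ..., 3). Only the lines that attain the minimum somewhere contribute to roots; other lines are dominated. Here the surviving (envelope) indices are i = 3, i = 2, i = 1, i = 0.
Intersections between consecutive envelope lines give the roots: for adjacent envelope indices i < j the intersection is x = (a_i − a_j) / (j − i). Reading off the sorted break points: {-6, -4, 0}.
Verification: at each break x_0, at least two indices attain the minimum of min_i(a_i + i · x_0).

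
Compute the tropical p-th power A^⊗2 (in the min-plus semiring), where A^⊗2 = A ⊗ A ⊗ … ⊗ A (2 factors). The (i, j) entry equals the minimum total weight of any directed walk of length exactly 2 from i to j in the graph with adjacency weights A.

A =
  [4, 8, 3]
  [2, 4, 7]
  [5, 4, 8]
A^⊗2 =
  [8, 7, 7]
  [6, 8, 5]
  [6, 8, 8]

Each entry (A^⊗2)_ij equals the minimum over all length-2 walks i = v_0 → v_1 → … → v_2 = j of Σ_t A[v_t][v_{t+1}]. For example, for (i, j) = (0, 2) we minimise over 3 possible intermediate vertex sequences; the minimum is 7, attained along the walk 0 → 0 → 2.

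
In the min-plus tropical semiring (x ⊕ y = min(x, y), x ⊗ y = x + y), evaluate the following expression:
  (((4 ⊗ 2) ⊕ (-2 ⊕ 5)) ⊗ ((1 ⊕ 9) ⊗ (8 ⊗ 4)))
(((4 ⊗ 2) ⊕ (-2 ⊕ 5)) ⊗ ((1 ⊕ 9) ⊗ (8 ⊗ 4))) = 11

Expand innermost to outermost. Recall ⊕ takes the minimum of its arguments and ⊗ takes their sum. Working out the expression (((4 ⊗ 2) ⊕ (-2 ⊕ 5)) ⊗ ((1 ⊕ 9) ⊗ (8 ⊗ 4))) gives 11.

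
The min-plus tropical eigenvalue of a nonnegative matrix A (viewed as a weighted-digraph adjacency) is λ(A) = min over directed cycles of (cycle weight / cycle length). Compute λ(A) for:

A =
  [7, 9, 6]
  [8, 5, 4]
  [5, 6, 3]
λ(A) = 3

Enumerate directed cycles and compute their means (weight / length). Sample:
  cycle 0 → 0: weight = 7, length = 1, mean = 7/1 ≈ 7.000
  cycle 1 → 1: weight = 5, length = 1, mean = 5/1 ≈ 5.000
  cycle 2 → 2: weight = 3, length = 1, mean = 3/1 ≈ 3.000
  cycle 0 → 1 → 0: weight = 17, length = 2, mean = 17/2 ≈ 8.500
  cycle 0 → 2 → 0: weight = 11, length = 2, mean = 11/2 ≈ 5.500
  cycle 1 → 0 → 1: weight = 17, length = 2, mean = 17/2 ≈ 8.500
Minimum mean = 3.000, attained e.g. along the cycle 2 → 2 with weight 3 and length 1. So λ(A) = 3/1 = 3.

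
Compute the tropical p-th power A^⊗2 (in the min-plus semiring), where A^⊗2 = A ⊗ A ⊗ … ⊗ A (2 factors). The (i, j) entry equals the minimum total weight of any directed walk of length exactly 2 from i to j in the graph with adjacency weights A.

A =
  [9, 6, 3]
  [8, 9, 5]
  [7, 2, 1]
A^⊗2 =
  [10, 5, 4]
  [12, 7, 6]
  [8, 3, 2]

Each entry (A^⊗2)_ij equals the minimum over all length-2 walks i = v_0 → v_1 → … → v_2 = j of Σ_t A[v_t][v_{t+1}]. For example, for (i, j) = (0, 2) we minimise over 3 possible intermediate vertex sequences; the minimum is 4, attained along the walk 0 → 2 → 2.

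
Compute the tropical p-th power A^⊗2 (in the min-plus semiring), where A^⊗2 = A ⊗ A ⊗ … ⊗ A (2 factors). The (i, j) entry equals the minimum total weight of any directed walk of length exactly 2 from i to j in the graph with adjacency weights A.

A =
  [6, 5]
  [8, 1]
A^⊗2 =
  [12, 6]
  [9, 2]

Each entry (A^⊗2)_ij equals the minimum over all length-2 walks i = v_0 → v_1 → … → v_2 = j of Σ_t A[v_t][v_{t+1}]. For example, for (i, j) = (0, 1) we minimise over 2 possible intermediate vertex sequences; the minimum is 6, attained along the walk 0 → 1 → 1.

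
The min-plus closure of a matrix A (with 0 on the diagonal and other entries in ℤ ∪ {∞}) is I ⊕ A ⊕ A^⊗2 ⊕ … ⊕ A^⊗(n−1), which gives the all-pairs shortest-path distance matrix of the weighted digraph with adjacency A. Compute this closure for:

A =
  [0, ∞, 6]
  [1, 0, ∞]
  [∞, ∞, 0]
Closure =
  [0, ∞, 6]
  [1, 0, 7]
  [∞, ∞, 0]

This is the Floyd-Warshall all-pairs shortest-path computation. For each intermediate vertex k = 0, 1, …, 2, update dist[i][j] ← min(dist[i][j], dist[i][k] + dist[k][j]). The final matrix gives, for each (i, j), the minimum total weight of any directed path from i to j (possibly empty when i = j).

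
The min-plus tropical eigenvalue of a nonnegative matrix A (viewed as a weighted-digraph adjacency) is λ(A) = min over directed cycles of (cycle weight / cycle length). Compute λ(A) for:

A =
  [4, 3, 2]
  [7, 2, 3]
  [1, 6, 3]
λ(A) = 3/2

Enumerate directed cycles and compute their means (weight / length). Sample:
  cycle 0 → 0: weight = 4, length = 1, mean = 4/1 ≈ 4.000
  cycle 1 → 1: weight = 2, length = 1, mean = 2/1 ≈ 2.000
  cycle 2 → 2: weight = 3, length = 1, mean = 3/1 ≈ 3.000
  cycle 0 → 1 → 0: weight = 10, length = 2, mean = 10/2 ≈ 5.000
  cycle 0 → 2 → 0: weight = 3, length = 2, mean = 3/2 ≈ 1.500
  cycle 1 → 0 → 1: weight = 10, length = 2, mean = 10/2 ≈ 5.000
Minimum mean = 1.500, attained e.g. along the cycle 0 → 2 → 0 with weight 3 and length 2. So λ(A) = 3/2 = 3/2.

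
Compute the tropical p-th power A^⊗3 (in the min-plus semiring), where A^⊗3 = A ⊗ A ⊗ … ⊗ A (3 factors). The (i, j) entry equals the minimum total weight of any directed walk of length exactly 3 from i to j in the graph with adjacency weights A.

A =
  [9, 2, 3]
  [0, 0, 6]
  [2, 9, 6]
A^⊗3 =
  [2, 2, 5]
  [0, 0, 3]
  [4, 4, 10]

Each entry (A^⊗3)_ij equals the minimum over all length-3 walks i = v_0 → v_1 → … → v_3 = j of Σ_t A[v_t][v_{t+1}]. For example, for (i, j) = (0, 2) we minimise over 9 possible intermediate vertex sequences; the minimum is 5, attained along the walk 0 → 1 → 0 → 2.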